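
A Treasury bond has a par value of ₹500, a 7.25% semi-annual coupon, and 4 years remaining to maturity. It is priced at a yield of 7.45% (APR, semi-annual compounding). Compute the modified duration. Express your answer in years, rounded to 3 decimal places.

Periodic yield y = 0.03725. First find Macaulay duration:
  t   CF        PV=CF/(1+0.03725)^t    t·PV
  1       18.125        17.4741        17.4741
  2       18.125        16.8466        33.6931
  3       18.125        16.2416        48.7247
  4       18.125        15.6583        62.6331
  5       18.125        15.0960        75.4798
  6       18.125        14.5538        87.3230
  7       18.125        14.0312        98.2182
  8      518.125       386.6936     3,093.5489
  Σ                    496.5951     3,517.0949
P = 496.5951; Macaulay duration = 3,517.0949 / 496.5951 = 7.08242 half-year periods = 3.54121 years.
Modified duration = D_Mac / (1 + y) = 3.54121 / 1.03725 = 3.41404 years.

3.414 years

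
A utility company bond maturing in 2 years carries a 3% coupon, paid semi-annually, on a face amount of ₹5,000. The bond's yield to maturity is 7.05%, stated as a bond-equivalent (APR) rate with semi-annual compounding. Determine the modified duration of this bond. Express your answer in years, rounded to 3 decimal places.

Periodic yield y = 0.03525. First find Macaulay duration:
  t   CF        PV=CF/(1+0.03525)^t    t·PV
  1        75.00        72.4463        72.4463
  2        75.00        69.9795       139.9590
  3        75.00        67.5967       202.7901
  4     5,075.00     4,418.2989    17,673.1955
  Σ                  4,628.3213    18,088.3909
P = 4,628.3213; Macaulay duration = 18,088.3909 / 4,628.3213 = 3.90820 half-year periods = 1.95410 years.
Modified duration = D_Mac / (1 + y) = 1.95410 / 1.03525 = 1.88756 years.

1.888 years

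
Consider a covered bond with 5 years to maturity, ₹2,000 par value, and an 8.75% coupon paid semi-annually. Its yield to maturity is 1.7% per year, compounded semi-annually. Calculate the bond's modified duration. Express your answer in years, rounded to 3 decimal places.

4.250 years

Periodic yield y = 0.0085. First find Macaulay duration:
  t   CF        PV=CF/(1+0.0085)^t    t·PV
  1        87.50        86.7625        86.7625
  2        87.50        86.0313       172.0625
  3        87.50        85.3062       255.9185
  4        87.50        84.5872       338.3486
  5        87.50        83.8742       419.3711
  6        87.50        83.1673       499.0038
  7        87.50        82.4663       577.2644
  8        87.50        81.7713       654.1703
  9        87.50        81.0821       729.7388
  10    2,087.50     1,918.0833    19,180.8328
  Σ                  2,673.1316    22,913.4734
P = 2,673.1316; Macaulay duration = 22,913.4734 / 2,673.1316 = 8.57177 half-year periods = 4.28589 years.
Modified duration = D_Mac / (1 + y) = 4.28589 / 1.0085 = 4.24976 years.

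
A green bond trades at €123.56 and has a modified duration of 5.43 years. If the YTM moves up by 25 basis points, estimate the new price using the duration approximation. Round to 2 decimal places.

Duration approximation: ΔP/P ≈ -D_mod · Δy = -5.43 × (+0.0025) = -0.013575.
New price ≈ 123.56 × (1 - 0.013575) = 121.882673.

€121.88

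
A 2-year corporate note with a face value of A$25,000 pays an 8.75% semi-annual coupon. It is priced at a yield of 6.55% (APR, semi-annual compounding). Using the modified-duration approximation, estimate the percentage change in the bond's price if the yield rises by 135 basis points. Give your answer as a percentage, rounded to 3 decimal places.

-2.458%

Periodic yield y = 0.03275. Modified duration first:
  t   CF        PV=CF/(1+0.03275)^t    t·PV
  1     1,093.75     1,059.0656     1,059.0656
  2     1,093.75     1,025.4811     2,050.9622
  3     1,093.75       992.9616     2,978.8848
  4    26,093.75    22,938.0071    91,752.0283
  Σ                 26,015.5154    97,840.9409
P = 26,015.5154; D_Mac = 3.76087 half-year periods = 1.88043 yrs; D_mod = 1.88043/(1+0.03275) = 1.82080 yrs.
ΔP/P ≈ -D_mod · Δy = -1.82080 × (+0.0135) = -0.024581 = -2.4581%.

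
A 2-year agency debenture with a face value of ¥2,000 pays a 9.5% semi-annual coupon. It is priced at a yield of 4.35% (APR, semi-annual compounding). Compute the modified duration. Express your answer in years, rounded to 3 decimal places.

1.835 years

Periodic yield y = 0.02175. First find Macaulay duration:
  t   CF        PV=CF/(1+0.02175)^t    t·PV
  1        95.00        92.9777        92.9777
  2        95.00        90.9985       181.9970
  3        95.00        89.0614       267.1843
  4     2,095.00     1,922.2304     7,688.9216
  Σ                  2,195.2681     8,231.0807
P = 2,195.2681; Macaulay duration = 8,231.0807 / 2,195.2681 = 3.74946 half-year periods = 1.87473 years.
Modified duration = D_Mac / (1 + y) = 1.87473 / 1.02175 = 1.83483 years.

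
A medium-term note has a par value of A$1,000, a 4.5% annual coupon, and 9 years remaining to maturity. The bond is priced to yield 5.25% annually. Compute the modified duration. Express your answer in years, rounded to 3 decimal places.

Periodic yield y = 0.0525. First find Macaulay duration:
  t   CF        PV=CF/(1+0.0525)^t    t·PV
  1        45.00        42.7553        42.7553
  2        45.00        40.6227        81.2453
  3        45.00        38.5963       115.7890
  4        45.00        36.6711       146.6845
  5        45.00        34.8419       174.2096
  6        45.00        33.1040       198.6237
  7        45.00        31.4527       220.1688
  8        45.00        29.8838       239.0703
  9     1,045.00       659.3520     5,934.1683
  Σ                    947.2798     7,152.7149
P = 947.2798; Macaulay duration = 7,152.7149 / 947.2798 = 7.55079 years.
Modified duration = D_Mac / (1 + y) = 7.55079 / 1.0525 = 7.17415 years.

7.174 years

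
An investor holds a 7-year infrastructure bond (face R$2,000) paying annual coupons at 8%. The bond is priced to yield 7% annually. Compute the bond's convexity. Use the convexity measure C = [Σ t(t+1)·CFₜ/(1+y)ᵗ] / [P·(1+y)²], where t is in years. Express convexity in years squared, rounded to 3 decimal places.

36.621

With y = 0.07:
  t   CF        PV=CF/(1+0.07)^t    t·PV        t(t+1)·PV
  1       160.00       149.5327       149.5327         299.0654
  2       160.00       139.7502       279.5004         838.5012
  3       160.00       130.6077       391.8230       1,567.2919
  4       160.00       122.0632       488.2529       2,441.2647
  5       160.00       114.0778       570.3889       3,422.3337
  6       160.00       106.6148       639.6885       4,477.8197
  7     2,160.00     1,345.1394     9,415.9761      75,327.8088
  Σ                  2,107.7858    11,935.1626      88,374.0854
P = 2,107.7858.
Convexity = Σ t(t+1)·PV / [P·(1+y)²] = 88,374.0854 / (2,107.7858 × 1.144900) = 36.62106.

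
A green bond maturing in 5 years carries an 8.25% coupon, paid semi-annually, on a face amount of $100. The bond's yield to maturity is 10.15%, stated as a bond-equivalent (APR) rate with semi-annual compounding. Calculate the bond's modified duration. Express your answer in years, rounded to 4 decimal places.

Periodic yield y = 0.05075. First find Macaulay duration:
  t   CF        PV=CF/(1+0.05075)^t    t·PV
  1        4.125         3.9258         3.9258
  2        4.125         3.7362         7.4723
  3        4.125         3.5557        10.6671
  4        4.125         3.3840        13.5359
  5        4.125         3.2205        16.1026
  6        4.125         3.0650        18.3899
  7        4.125         2.9169        20.4186
  8        4.125         2.7761        22.2085
  9        4.125         2.6420        23.7778
  10     104.125        63.4689       634.6891
  Σ                     92.6910       771.1876
P = 92.6910; Macaulay duration = 771.1876 / 92.6910 = 8.31998 half-year periods = 4.15999 years.
Modified duration = D_Mac / (1 + y) = 4.15999 / 1.05075 = 3.95907 years.

3.9591 years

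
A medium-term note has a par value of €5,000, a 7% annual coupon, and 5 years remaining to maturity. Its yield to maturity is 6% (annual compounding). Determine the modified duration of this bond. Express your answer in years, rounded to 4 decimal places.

Periodic yield y = 0.06. First find Macaulay duration:
  t   CF        PV=CF/(1+0.06)^t    t·PV
  1       350.00       330.1887       330.1887
  2       350.00       311.4988       622.9975
  3       350.00       293.8667       881.6002
  4       350.00       277.2328     1,108.9311
  5     5,350.00     3,997.8312    19,989.1561
  Σ                  5,210.6182    22,932.8737
P = 5,210.6182; Macaulay duration = 22,932.8737 / 5,210.6182 = 4.40118 years.
Modified duration = D_Mac / (1 + y) = 4.40118 / 1.06 = 4.15206 years.

4.1521 years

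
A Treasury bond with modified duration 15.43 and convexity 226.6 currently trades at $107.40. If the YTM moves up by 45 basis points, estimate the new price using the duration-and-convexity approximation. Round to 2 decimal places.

Duration effect: -D_mod·Δy = -15.43 × (+0.0045) = -0.069435
Convexity effect: ½·C·(Δy)² = 0.5 × 226.6 × (0.0045)² = +0.002294325
ΔP/P ≈ -0.069435 + 0.002294325 = -0.067140675
New price ≈ 107.40 × (1 - 0.067140675) = 100.189091505.

$100.19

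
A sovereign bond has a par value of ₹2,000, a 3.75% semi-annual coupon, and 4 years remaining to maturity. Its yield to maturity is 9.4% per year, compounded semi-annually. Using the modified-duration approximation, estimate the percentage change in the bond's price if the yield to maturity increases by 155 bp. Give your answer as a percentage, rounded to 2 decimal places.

Periodic yield y = 0.047. Modified duration first:
  t   CF        PV=CF/(1+0.047)^t    t·PV
  1        37.50        35.8166        35.8166
  2        37.50        34.2088        68.4176
  3        37.50        32.6732        98.0195
  4        37.50        31.2065       124.8259
  5        37.50        29.8056       149.0280
  6        37.50        28.4676       170.8057
  7        37.50        27.1897       190.3279
  8     2,037.50     1,410.9907    11,287.9259
  Σ                  1,630.3587    12,125.1672
P = 1,630.3587; D_Mac = 7.43712 half-year periods = 3.71856 yrs; D_mod = 3.71856/(1+0.047) = 3.55163 yrs.
ΔP/P ≈ -D_mod · Δy = -3.55163 × (+0.0155) = -0.055050 = -5.5050%.

-5.51%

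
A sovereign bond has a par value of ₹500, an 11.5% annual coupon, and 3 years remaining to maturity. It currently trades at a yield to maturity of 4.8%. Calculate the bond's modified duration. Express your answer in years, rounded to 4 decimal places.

Periodic yield y = 0.048. First find Macaulay duration:
  t   CF        PV=CF/(1+0.048)^t    t·PV
  1        57.50        54.8664        54.8664
  2        57.50        52.3534       104.7069
  3       557.50       484.3519     1,453.0558
  Σ                    591.5718     1,612.6291
P = 591.5718; Macaulay duration = 1,612.6291 / 591.5718 = 2.72601 years.
Modified duration = D_Mac / (1 + y) = 2.72601 / 1.048 = 2.60115 years.

2.6012 years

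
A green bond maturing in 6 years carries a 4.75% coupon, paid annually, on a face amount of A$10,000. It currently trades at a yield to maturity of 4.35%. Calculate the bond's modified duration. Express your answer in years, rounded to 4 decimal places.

5.1434 years

Periodic yield y = 0.0435. First find Macaulay duration:
  t   CF        PV=CF/(1+0.0435)^t    t·PV
  1       475.00       455.1989       455.1989
  2       475.00       436.2231       872.4463
  3       475.00       418.0385     1,254.1154
  4       475.00       400.6119     1,602.4474
  5       475.00       383.9117     1,919.5585
  6    10,475.00     8,113.3332    48,679.9991
  Σ                 10,207.3172    54,783.7655
P = 10,207.3172; Macaulay duration = 54,783.7655 / 10,207.3172 = 5.36711 years.
Modified duration = D_Mac / (1 + y) = 5.36711 / 1.0435 = 5.14337 years.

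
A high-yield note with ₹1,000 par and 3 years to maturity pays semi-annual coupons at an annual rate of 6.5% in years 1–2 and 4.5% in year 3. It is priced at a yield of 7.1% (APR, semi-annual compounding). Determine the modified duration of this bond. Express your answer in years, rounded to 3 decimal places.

Periodic yield y = 0.0355. First find Macaulay duration:
  t   CF        PV=CF/(1+0.0355)^t    t·PV
  1        32.50        31.3858        31.3858
  2        32.50        30.3098        60.6196
  3        32.50        29.2707        87.8121
  4        32.50        28.2672       113.0688
  5        22.50        18.8987        94.4935
  6     1,022.50       829.3975     4,976.3847
  Σ                    967.5297     5,363.7646
P = 967.5297; Macaulay duration = 5,363.7646 / 967.5297 = 5.54377 half-year periods = 2.77189 years.
Modified duration = D_Mac / (1 + y) = 2.77189 / 1.0355 = 2.67686 years.

2.677 years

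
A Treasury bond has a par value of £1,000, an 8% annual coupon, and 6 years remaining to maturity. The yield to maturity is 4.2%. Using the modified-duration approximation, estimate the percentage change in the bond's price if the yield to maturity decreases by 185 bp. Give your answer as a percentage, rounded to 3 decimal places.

+9.035%

Periodic yield y = 0.042. Modified duration first:
  t   CF        PV=CF/(1+0.042)^t    t·PV
  1        80.00        76.7754        76.7754
  2        80.00        73.6808       147.3617
  3        80.00        70.7110       212.1329
  4        80.00        67.8608       271.4433
  5        80.00        65.1255       325.6277
  6     1,080.00       843.7571     5,062.5426
  Σ                  1,197.9107     6,095.8837
P = 1,197.9107; D_Mac = 5.08876 yrs; D_mod = 5.08876/(1+0.042) = 4.88365 yrs.
ΔP/P ≈ -D_mod · Δy = -4.88365 × (-0.0185) = +0.090348 = +9.0348%.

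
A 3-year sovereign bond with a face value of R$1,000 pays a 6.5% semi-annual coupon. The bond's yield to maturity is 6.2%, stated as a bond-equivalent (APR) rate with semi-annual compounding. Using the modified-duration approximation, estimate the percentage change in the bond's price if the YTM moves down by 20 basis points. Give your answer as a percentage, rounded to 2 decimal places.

+0.54%

Periodic yield y = 0.031. Modified duration first:
  t   CF        PV=CF/(1+0.031)^t    t·PV
  1        32.50        31.5228        31.5228
  2        32.50        30.5750        61.1499
  3        32.50        29.6556        88.9669
  4        32.50        28.7640       115.0558
  5        32.50        27.8991       139.4954
  6     1,032.50       859.6825     5,158.0948
  Σ                  1,008.0989     5,594.2858
P = 1,008.0989; D_Mac = 5.54934 half-year periods = 2.77467 yrs; D_mod = 2.77467/(1+0.031) = 2.69124 yrs.
ΔP/P ≈ -D_mod · Δy = -2.69124 × (-0.002) = +0.005382 = +0.5382%.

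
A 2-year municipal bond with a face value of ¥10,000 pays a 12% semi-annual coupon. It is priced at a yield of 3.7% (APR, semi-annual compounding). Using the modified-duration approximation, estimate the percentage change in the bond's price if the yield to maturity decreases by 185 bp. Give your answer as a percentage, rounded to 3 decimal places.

Periodic yield y = 0.0185. Modified duration first:
  t   CF        PV=CF/(1+0.0185)^t    t·PV
  1       600.00       589.1016       589.1016
  2       600.00       578.4012     1,156.8024
  3       600.00       567.8951     1,703.6854
  4    10,600.00     9,850.5784    39,402.3136
  Σ                 11,585.9764    42,851.9030
P = 11,585.9764; D_Mac = 3.69860 half-year periods = 1.84930 yrs; D_mod = 1.84930/(1+0.0185) = 1.81571 yrs.
ΔP/P ≈ -D_mod · Δy = -1.81571 × (-0.0185) = +0.033591 = +3.3591%.

+3.359%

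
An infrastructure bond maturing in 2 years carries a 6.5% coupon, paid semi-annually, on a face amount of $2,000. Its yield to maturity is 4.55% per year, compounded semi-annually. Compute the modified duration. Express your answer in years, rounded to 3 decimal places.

Periodic yield y = 0.02275. First find Macaulay duration:
  t   CF        PV=CF/(1+0.02275)^t    t·PV
  1        65.00        63.5541        63.5541
  2        65.00        62.1404       124.2809
  3        65.00        60.7582       182.2746
  4     2,065.00     1,887.3051     7,549.2202
  Σ                  2,073.7578     7,919.3299
P = 2,073.7578; Macaulay duration = 7,919.3299 / 2,073.7578 = 3.81883 half-year periods = 1.90942 years.
Modified duration = D_Mac / (1 + y) = 1.90942 / 1.02275 = 1.86694 years.

1.867 years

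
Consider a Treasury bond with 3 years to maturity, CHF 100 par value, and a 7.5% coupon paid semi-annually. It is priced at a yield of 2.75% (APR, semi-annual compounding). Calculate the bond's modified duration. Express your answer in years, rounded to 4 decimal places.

2.7227 years

Periodic yield y = 0.01375. First find Macaulay duration:
  t   CF        PV=CF/(1+0.01375)^t    t·PV
  1         3.75         3.6991         3.6991
  2         3.75         3.6490         7.2979
  3         3.75         3.5995        10.7984
  4         3.75         3.5506        14.2026
  5         3.75         3.5025        17.5125
  6       103.75        95.5879       573.5274
  Σ                    113.5886       627.0379
P = 113.5886; Macaulay duration = 627.0379 / 113.5886 = 5.52025 half-year periods = 2.76013 years.
Modified duration = D_Mac / (1 + y) = 2.76013 / 1.01375 = 2.72269 years.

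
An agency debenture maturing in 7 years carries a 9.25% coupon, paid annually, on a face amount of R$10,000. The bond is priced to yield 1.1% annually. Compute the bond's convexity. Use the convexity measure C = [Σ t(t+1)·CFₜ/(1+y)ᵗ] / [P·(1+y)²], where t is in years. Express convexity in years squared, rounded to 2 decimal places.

With y = 0.011:
  t   CF        PV=CF/(1+0.011)^t    t·PV        t(t+1)·PV
  1       925.00       914.9357       914.9357       1,829.8714
  2       925.00       904.9809     1,809.9618       5,429.8855
  3       925.00       895.1344     2,685.4033      10,741.6133
  4       925.00       885.3951     3,541.5804      17,707.9018
  5       925.00       875.7617     4,378.8086      26,272.8514
  6       925.00       866.2331     5,197.3989      36,381.7923
  7    10,925.00    10,119.6002    70,837.2017     566,697.6132
  Σ                 15,462.0413    89,365.2903     665,061.5289
P = 15,462.0413.
Convexity = Σ t(t+1)·PV / [P·(1+y)²] = 665,061.5289 / (15,462.0413 × 1.022121) = 42.08164.

42.08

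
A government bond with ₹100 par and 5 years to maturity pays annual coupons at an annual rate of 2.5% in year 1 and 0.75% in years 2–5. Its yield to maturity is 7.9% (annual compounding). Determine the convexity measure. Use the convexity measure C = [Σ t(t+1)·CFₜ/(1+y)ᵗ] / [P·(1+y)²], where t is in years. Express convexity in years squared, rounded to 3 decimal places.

With y = 0.079:
  t   CF        PV=CF/(1+0.079)^t    t·PV        t(t+1)·PV
  1         2.50         2.3170         2.3170           4.6339
  2         0.75         0.6442         1.2884           3.8652
  3         0.75         0.5970         1.7911           7.1644
  4         0.75         0.5533         2.2133          11.0664
  5       100.75        68.8871       344.4354       2,066.6127
  Σ                     72.9986       352.0452       2,093.3425
P = 72.9986.
Convexity = Σ t(t+1)·PV / [P·(1+y)²] = 2,093.3425 / (72.9986 × 1.164241) = 24.63105.

24.631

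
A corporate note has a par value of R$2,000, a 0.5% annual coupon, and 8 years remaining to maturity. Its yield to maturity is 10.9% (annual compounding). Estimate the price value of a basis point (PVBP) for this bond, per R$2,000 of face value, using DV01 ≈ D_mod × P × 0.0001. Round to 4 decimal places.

Periodic yield y = 0.109.
  t   CF        PV=CF/(1+0.109)^t    t·PV
  1        10.00         9.0171         9.0171
  2        10.00         8.1309        16.2617
  3        10.00         7.3317        21.9951
  4        10.00         6.6111        26.4444
  5        10.00         5.9613        29.8066
  6        10.00         5.3754        32.2524
  7        10.00         4.8471        33.9295
  8     2,010.00       878.5039     7,028.0311
  Σ                    925.7785     7,197.7380
P = 925.7785; D_Mac = 7.77480 yrs; D_mod = 7.01064 yrs.
DV01 ≈ 7.01064 × 925.7785 × 0.0001 = 0.649030.

R$0.6490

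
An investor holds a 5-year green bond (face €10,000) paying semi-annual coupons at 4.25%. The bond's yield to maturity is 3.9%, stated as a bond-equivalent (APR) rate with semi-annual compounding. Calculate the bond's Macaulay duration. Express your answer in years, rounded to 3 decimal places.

4.561 years

Periodic yield y = 0.0195. Discount each cash flow and weight by its period:
  t   CF        PV=CF/(1+0.0195)^t    t·PV
  1       212.50       208.4355       208.4355
  2       212.50       204.4488       408.8975
  3       212.50       200.5383       601.6148
  4       212.50       196.7026       786.8102
  5       212.50       192.9402       964.7011
  6       212.50       189.2499     1,135.4991
  7       212.50       185.6301     1,299.4105
  8       212.50       182.0795     1,456.6361
  9       212.50       178.5969     1,607.3719
  10   10,212.50     8,418.9856    84,189.8563
  Σ                 10,157.6073    92,659.2332
Price P = Σ PV = 10,157.6073.
Macaulay duration = Σ(t·PV) / P = 92,659.2332 / 10,157.6073 = 9.12215 half-year periods.
In years: 9.12215 / 2 = 4.56108 years.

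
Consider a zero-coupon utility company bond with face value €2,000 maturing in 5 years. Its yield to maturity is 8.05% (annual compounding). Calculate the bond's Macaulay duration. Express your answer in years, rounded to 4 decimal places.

5.0000 years

A zero-coupon bond has a single cash flow at maturity, so its Macaulay duration equals its maturity: 5 years.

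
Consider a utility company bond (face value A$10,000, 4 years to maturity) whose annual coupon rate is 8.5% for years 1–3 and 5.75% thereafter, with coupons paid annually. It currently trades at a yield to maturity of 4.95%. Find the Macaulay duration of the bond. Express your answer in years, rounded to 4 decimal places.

3.5733 years

Periodic yield y = 0.0495. Discount each cash flow and weight by its year:
  t   CF        PV=CF/(1+0.0495)^t    t·PV
  1       850.00       809.9095       809.9095
  2       850.00       771.7098     1,543.4197
  3       850.00       735.3119     2,205.9357
  4    10,575.00     8,716.6700    34,866.6800
  Σ                 11,033.6012    39,425.9449
Price P = Σ PV = 11,033.6012.
Macaulay duration = Σ(t·PV) / P = 39,425.9449 / 11,033.6012 = 3.57326 years.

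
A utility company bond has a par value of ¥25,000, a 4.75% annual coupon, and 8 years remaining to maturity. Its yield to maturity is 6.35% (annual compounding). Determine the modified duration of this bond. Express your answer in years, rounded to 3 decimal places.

6.363 years

Periodic yield y = 0.0635. First find Macaulay duration:
  t   CF        PV=CF/(1+0.0635)^t    t·PV
  1     1,187.50     1,116.5961     1,116.5961
  2     1,187.50     1,049.9259     2,099.8517
  3     1,187.50       987.2363     2,961.7090
  4     1,187.50       928.2899     3,713.1597
  5     1,187.50       872.8631     4,364.3156
  6     1,187.50       820.7458     4,924.4746
  7     1,187.50       771.7403     5,402.1818
  8    26,187.50    16,002.7303   128,021.8425
  Σ                 22,550.1278   152,604.1312
P = 22,550.1278; Macaulay duration = 152,604.1312 / 22,550.1278 = 6.76733 years.
Modified duration = D_Mac / (1 + y) = 6.76733 / 1.0635 = 6.36326 years.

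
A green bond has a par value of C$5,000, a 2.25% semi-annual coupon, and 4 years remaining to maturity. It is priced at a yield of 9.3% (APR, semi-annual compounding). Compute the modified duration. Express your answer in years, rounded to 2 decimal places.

3.65 years

Periodic yield y = 0.0465. First find Macaulay duration:
  t   CF        PV=CF/(1+0.0465)^t    t·PV
  1        56.25        53.7506        53.7506
  2        56.25        51.3623       102.7245
  3        56.25        49.0800       147.2401
  4        56.25        46.8992       187.5969
  5        56.25        44.8153       224.0765
  6        56.25        42.8240       256.9439
  7        56.25        40.9212       286.4481
  8     5,056.25     3,514.9138    28,119.3103
  Σ                  3,844.5663    29,378.0909
P = 3,844.5663; Macaulay duration = 29,378.0909 / 3,844.5663 = 7.64146 half-year periods = 3.82073 years.
Modified duration = D_Mac / (1 + y) = 3.82073 / 1.0465 = 3.65096 years.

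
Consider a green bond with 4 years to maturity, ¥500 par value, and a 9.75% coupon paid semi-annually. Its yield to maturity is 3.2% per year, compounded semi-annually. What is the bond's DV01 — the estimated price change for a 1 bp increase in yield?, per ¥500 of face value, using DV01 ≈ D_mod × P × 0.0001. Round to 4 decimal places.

¥0.2129

Periodic yield y = 0.016.
  t   CF        PV=CF/(1+0.016)^t    t·PV
  1       24.375        23.9911        23.9911
  2       24.375        23.6133        47.2267
  3       24.375        23.2415        69.7244
  4       24.375        22.8755        91.5018
  5       24.375        22.5152       112.5761
  6       24.375        22.1606       132.9639
  7       24.375        21.8117       152.6816
  8      524.375       461.8408     3,694.7266
  Σ                    622.0497     4,325.3921
P = 622.0497; D_Mac = 6.95345 half-year periods = 3.47673 yrs; D_mod = 3.42197 yrs.
DV01 ≈ 3.42197 × 622.0497 × 0.0001 = 0.212864.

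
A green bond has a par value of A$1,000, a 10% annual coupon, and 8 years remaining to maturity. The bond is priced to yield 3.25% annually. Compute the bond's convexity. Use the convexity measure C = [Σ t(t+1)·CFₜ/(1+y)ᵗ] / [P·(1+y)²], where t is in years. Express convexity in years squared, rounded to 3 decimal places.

With y = 0.0325:
  t   CF        PV=CF/(1+0.0325)^t    t·PV        t(t+1)·PV
  1       100.00        96.8523        96.8523         193.7046
  2       100.00        93.8037       187.6074         562.8221
  3       100.00        90.8510       272.5531       1,090.2123
  4       100.00        87.9913       351.9652       1,759.8261
  5       100.00        85.2216       426.1080       2,556.6481
  6       100.00        82.5391       495.2345       3,466.6415
  7       100.00        79.9410       559.5870       4,476.6960
  8     1,100.00       851.6717     6,813.3734      61,320.3604
  Σ                  1,468.8717     9,203.2808      75,426.9111
P = 1,468.8717.
Convexity = Σ t(t+1)·PV / [P·(1+y)²] = 75,426.9111 / (1,468.8717 × 1.066056) = 48.16841.

48.168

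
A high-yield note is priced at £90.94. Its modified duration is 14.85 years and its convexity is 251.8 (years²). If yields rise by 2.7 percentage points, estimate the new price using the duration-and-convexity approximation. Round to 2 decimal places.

£62.82

Duration effect: -D_mod·Δy = -14.85 × (+0.027) = -0.400950
Convexity effect: ½·C·(Δy)² = 0.5 × 251.8 × (0.027)² = +0.0917811
ΔP/P ≈ -0.400950 + 0.0917811 = -0.3091689
New price ≈ 90.94 × (1 - 0.3091689) = 62.824180234.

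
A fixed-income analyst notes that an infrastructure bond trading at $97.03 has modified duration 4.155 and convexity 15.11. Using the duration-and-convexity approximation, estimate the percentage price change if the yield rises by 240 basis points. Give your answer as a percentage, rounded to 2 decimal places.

Duration effect: -D_mod·Δy = -4.155 × (+0.024) = -0.099720
Convexity effect: ½·C·(Δy)² = 0.5 × 15.11 × (0.024)² = +0.00435168
ΔP/P ≈ -0.099720 + 0.00435168 = -0.09536832
= -9.536832%.

-9.54%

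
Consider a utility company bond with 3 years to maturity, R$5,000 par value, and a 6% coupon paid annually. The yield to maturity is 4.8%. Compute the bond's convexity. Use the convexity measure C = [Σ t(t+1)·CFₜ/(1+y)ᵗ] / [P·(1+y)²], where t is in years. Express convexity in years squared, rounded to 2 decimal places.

With y = 0.048:
  t   CF        PV=CF/(1+0.048)^t    t·PV        t(t+1)·PV
  1       300.00       286.2595       286.2595         572.5191
  2       300.00       273.1484       546.2968       1,638.8905
  3     5,300.00     4,604.6012    13,813.8036      55,255.2143
  Σ                  5,164.0092    14,646.3600      57,466.6239
P = 5,164.0092.
Convexity = Σ t(t+1)·PV / [P·(1+y)²] = 57,466.6239 / (5,164.0092 × 1.098304) = 10.13226.

10.13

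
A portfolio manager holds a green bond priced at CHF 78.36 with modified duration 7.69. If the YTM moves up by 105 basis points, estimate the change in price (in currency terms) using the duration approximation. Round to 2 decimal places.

-CHF 6.33

Duration approximation: ΔP/P ≈ -D_mod · Δy = -7.69 × (+0.0105) = -0.080745.
ΔP ≈ 78.36 × (-0.080745) = -6.3271782.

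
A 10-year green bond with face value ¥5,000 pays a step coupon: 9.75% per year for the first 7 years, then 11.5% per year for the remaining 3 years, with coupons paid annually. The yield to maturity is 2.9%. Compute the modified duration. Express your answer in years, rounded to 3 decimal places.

Periodic yield y = 0.029. First find Macaulay duration:
  t   CF        PV=CF/(1+0.029)^t    t·PV
  1       487.50       473.7609       473.7609
  2       487.50       460.4091       920.8181
  3       487.50       447.4335     1,342.3005
  4       487.50       434.8236     1,739.2945
  5       487.50       422.5691     2,112.8455
  6       487.50       410.6600     2,463.9598
  7       487.50       399.0865     2,793.6052
  8       575.00       457.4513     3,659.6102
  9       575.00       444.5591     4,001.0316
  10    5,575.00     4,188.8145    41,888.1446
  Σ                  8,139.5675    61,395.3711
P = 8,139.5675; Macaulay duration = 61,395.3711 / 8,139.5675 = 7.54283 years.
Modified duration = D_Mac / (1 + y) = 7.54283 / 1.029 = 7.33025 years.

7.330 years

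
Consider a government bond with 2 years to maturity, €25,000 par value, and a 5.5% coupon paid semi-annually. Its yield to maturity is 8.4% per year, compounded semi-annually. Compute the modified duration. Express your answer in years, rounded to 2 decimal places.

Periodic yield y = 0.042. First find Macaulay duration:
  t   CF        PV=CF/(1+0.042)^t    t·PV
  1       687.50       659.7889       659.7889
  2       687.50       633.1947     1,266.3894
  3       687.50       607.6724     1,823.0173
  4    25,687.50    21,789.6856    87,158.7423
  Σ                 23,690.3416    90,907.9379
P = 23,690.3416; Macaulay duration = 90,907.9379 / 23,690.3416 = 3.83734 half-year periods = 1.91867 years.
Modified duration = D_Mac / (1 + y) = 1.91867 / 1.042 = 1.84133 years.

1.84 years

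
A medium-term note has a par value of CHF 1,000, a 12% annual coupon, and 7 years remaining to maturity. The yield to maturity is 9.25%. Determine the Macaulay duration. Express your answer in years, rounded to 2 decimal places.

Periodic yield y = 0.0925. Discount each cash flow and weight by its year:
  t   CF        PV=CF/(1+0.0925)^t    t·PV
  1       120.00       109.8398       109.8398
  2       120.00       100.5399       201.0798
  3       120.00        92.0273       276.0820
  4       120.00        84.2356       336.9422
  5       120.00        77.1035       385.5174
  6       120.00        70.5753       423.4516
  7     1,120.00       602.9314     4,220.5198
  Σ                  1,137.2528     5,953.4327
Price P = Σ PV = 1,137.2528.
Macaulay duration = Σ(t·PV) / P = 5,953.4327 / 1,137.2528 = 5.23492 years.

5.23 years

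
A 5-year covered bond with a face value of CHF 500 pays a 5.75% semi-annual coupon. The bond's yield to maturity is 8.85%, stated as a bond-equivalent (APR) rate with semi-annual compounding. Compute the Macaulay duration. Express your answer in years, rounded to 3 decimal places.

4.368 years

Periodic yield y = 0.04425. Discount each cash flow and weight by its period:
  t   CF        PV=CF/(1+0.04425)^t    t·PV
  1       14.375        13.7659        13.7659
  2       14.375        13.1825        26.3651
  3       14.375        12.6239        37.8718
  4       14.375        12.0890        48.3559
  5       14.375        11.5767        57.8836
  6       14.375        11.0862        66.5169
  7       14.375        10.6164        74.3147
  8       14.375        10.1665        81.3321
  9       14.375         9.7357        87.6214
  10     514.375       333.6069     3,336.0689
  Σ                    438.4497     3,830.0962
Price P = Σ PV = 438.4497.
Macaulay duration = Σ(t·PV) / P = 3,830.0962 / 438.4497 = 8.73554 half-year periods.
In years: 8.73554 / 2 = 4.36777 years.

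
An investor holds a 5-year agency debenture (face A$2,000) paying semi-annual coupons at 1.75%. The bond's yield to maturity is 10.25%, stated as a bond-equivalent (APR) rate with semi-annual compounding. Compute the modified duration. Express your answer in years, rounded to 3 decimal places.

4.523 years

Periodic yield y = 0.05125. First find Macaulay duration:
  t   CF        PV=CF/(1+0.05125)^t    t·PV
  1        17.50        16.6468        16.6468
  2        17.50        15.8353        31.6706
  3        17.50        15.0633        45.1899
  4        17.50        14.3289        57.3158
  5        17.50        13.6304        68.1519
  6        17.50        12.9659        77.7953
  7        17.50        12.3338        86.3364
  8        17.50        11.7325        93.8599
  9        17.50        11.1605       100.4446
  10    2,017.50     1,223.9212    12,239.2119
  Σ                  1,347.6186    12,816.6231
P = 1,347.6186; Macaulay duration = 12,816.6231 / 1,347.6186 = 9.51057 half-year periods = 4.75529 years.
Modified duration = D_Mac / (1 + y) = 4.75529 / 1.05125 = 4.52346 years.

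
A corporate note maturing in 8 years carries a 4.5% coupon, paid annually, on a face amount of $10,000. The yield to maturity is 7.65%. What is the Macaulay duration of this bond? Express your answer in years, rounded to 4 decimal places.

6.7532 years

Periodic yield y = 0.0765. Discount each cash flow and weight by its year:
  t   CF        PV=CF/(1+0.0765)^t    t·PV
  1       450.00       418.0214       418.0214
  2       450.00       388.3152       776.6305
  3       450.00       360.7202     1,082.1605
  4       450.00       335.0861     1,340.3443
  5       450.00       311.2736     1,556.3682
  6       450.00       289.1534     1,734.9204
  7       450.00       268.6051     1,880.2358
  8    10,450.00     5,794.3406    46,354.7245
  Σ                  8,165.5156    55,143.4055
Price P = Σ PV = 8,165.5156.
Macaulay duration = Σ(t·PV) / P = 55,143.4055 / 8,165.5156 = 6.75321 years.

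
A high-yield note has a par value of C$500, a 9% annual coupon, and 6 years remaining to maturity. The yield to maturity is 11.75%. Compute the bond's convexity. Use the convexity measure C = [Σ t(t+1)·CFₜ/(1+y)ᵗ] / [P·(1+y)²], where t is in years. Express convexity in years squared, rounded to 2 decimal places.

24.92

With y = 0.1175:
  t   CF        PV=CF/(1+0.1175)^t    t·PV        t(t+1)·PV
  1        45.00        40.2685        40.2685          80.5369
  2        45.00        36.0344        72.0688         216.2065
  3        45.00        32.2456        96.7367         386.9467
  4        45.00        28.8551       115.4203         577.1017
  5        45.00        25.8211       129.1055         774.6332
  6       545.00       279.8410     1,679.0459      11,753.3211
  Σ                    443.0656     2,132.6457      13,788.7462
P = 443.0656.
Convexity = Σ t(t+1)·PV / [P·(1+y)²] = 13,788.7462 / (443.0656 × 1.248806) = 24.92078.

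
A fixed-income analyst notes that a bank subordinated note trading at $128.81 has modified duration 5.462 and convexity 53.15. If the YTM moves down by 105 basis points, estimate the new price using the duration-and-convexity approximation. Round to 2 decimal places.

$136.57

Duration effect: -D_mod·Δy = -5.462 × (-0.0105) = +0.057351
Convexity effect: ½·C·(Δy)² = 0.5 × 53.15 × (-0.0105)² = +0.00292989375
ΔP/P ≈ +0.057351 + 0.00292989375 = +0.06028089375
New price ≈ 128.81 × (1 + 0.06028089375) = 136.5747819239375.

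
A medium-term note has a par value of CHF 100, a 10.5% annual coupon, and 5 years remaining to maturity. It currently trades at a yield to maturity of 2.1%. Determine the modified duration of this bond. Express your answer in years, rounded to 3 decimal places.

4.190 years

Periodic yield y = 0.021. First find Macaulay duration:
  t   CF        PV=CF/(1+0.021)^t    t·PV
  1        10.50        10.2840        10.2840
  2        10.50        10.0725        20.1450
  3        10.50         9.8653        29.5960
  4        10.50         9.6624        38.6497
  5       110.50        99.5941       497.9704
  Σ                    139.4784       596.6452
P = 139.4784; Macaulay duration = 596.6452 / 139.4784 = 4.27769 years.
Modified duration = D_Mac / (1 + y) = 4.27769 / 1.021 = 4.18971 years.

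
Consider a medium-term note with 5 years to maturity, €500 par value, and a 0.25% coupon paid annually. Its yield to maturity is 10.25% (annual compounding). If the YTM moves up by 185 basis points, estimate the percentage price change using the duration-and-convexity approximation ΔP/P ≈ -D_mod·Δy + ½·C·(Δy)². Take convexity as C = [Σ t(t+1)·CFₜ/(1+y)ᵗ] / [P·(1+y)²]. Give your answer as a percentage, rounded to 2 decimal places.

-7.92%

With y = 0.1025:
  t   CF        PV=CF/(1+0.1025)^t    t·PV        t(t+1)·PV
  1         1.25         1.1338         1.1338           2.2676
  2         1.25         1.0284         2.0568           6.1703
  3         1.25         0.9328         2.7983          11.1932
  4         1.25         0.8460         3.3842          16.9210
  5       501.25       307.7240     1,538.6201       9,231.7206
  Σ                    311.6650     1,547.9931       9,268.2726
P = 311.6650; D_Mac = 4.96685 yrs; D_mod = 4.50508 yrs; C = 24.46547.
Duration effect: -4.50508 × (+0.0185) = -0.083344
Convexity effect: 0.5 × 24.46547 × (0.0185)² = +0.0041867
ΔP/P ≈ -0.083344 + 0.0041867 = -0.079157 = -7.9157%.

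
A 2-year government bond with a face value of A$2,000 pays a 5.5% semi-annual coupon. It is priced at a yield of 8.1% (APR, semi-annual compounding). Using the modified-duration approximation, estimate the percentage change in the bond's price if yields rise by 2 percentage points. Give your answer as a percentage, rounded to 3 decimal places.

Periodic yield y = 0.0405. Modified duration first:
  t   CF        PV=CF/(1+0.0405)^t    t·PV
  1        55.00        52.8592        52.8592
  2        55.00        50.8017       101.6035
  3        55.00        48.8243       146.4730
  4     2,055.00     1,753.2485     7,012.9942
  Σ                  1,905.7338     7,313.9299
P = 1,905.7338; D_Mac = 3.83785 half-year periods = 1.91893 yrs; D_mod = 1.91893/(1+0.0405) = 1.84424 yrs.
ΔP/P ≈ -D_mod · Δy = -1.84424 × (+0.02) = -0.036885 = -3.6885%.

-3.688%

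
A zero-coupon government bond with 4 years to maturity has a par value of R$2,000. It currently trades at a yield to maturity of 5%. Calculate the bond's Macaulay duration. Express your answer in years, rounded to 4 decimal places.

4.0000 years

A zero-coupon bond has a single cash flow at maturity, so its Macaulay duration equals its maturity: 4 years.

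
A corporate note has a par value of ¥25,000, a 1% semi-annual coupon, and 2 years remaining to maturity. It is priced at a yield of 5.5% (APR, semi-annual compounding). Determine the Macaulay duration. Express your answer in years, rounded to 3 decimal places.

1.984 years

Periodic yield y = 0.0275. Discount each cash flow and weight by its period:
  t   CF        PV=CF/(1+0.0275)^t    t·PV
  1       125.00       121.6545       121.6545
  2       125.00       118.3985       236.7971
  3       125.00       115.2297       345.6892
  4    25,125.00    22,541.2891    90,165.1562
  Σ                 22,896.5718    90,869.2970
Price P = Σ PV = 22,896.5718.
Macaulay duration = Σ(t·PV) / P = 90,869.2970 / 22,896.5718 = 3.96869 half-year periods.
In years: 3.96869 / 2 = 1.98434 years.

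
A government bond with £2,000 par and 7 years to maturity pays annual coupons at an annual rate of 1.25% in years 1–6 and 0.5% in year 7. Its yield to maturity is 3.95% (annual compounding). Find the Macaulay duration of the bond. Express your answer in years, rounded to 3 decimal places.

6.715 years

Periodic yield y = 0.0395. Discount each cash flow and weight by its year:
  t   CF        PV=CF/(1+0.0395)^t    t·PV
  1        25.00        24.0500        24.0500
  2        25.00        23.1361        46.2723
  3        25.00        22.2570        66.7710
  4        25.00        21.4113        85.6450
  5        25.00        20.5976       102.9882
  6        25.00        19.8150       118.8897
  7     2,010.00     1,532.5851    10,728.0958
  Σ                  1,663.8521    11,172.7120
Price P = Σ PV = 1,663.8521.
Macaulay duration = Σ(t·PV) / P = 11,172.7120 / 1,663.8521 = 6.71497 years.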